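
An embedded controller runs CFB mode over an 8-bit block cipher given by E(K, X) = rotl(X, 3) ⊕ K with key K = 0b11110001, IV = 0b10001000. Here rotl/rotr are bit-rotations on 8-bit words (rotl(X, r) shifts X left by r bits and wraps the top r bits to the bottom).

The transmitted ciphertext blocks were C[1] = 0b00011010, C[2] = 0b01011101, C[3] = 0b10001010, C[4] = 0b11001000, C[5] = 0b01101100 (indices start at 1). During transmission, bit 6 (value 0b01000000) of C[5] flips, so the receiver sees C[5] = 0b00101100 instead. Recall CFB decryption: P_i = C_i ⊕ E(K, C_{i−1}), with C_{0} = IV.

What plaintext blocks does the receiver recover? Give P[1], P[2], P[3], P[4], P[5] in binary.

P[1] = 0b10101111, P[2] = 0b01111100, P[3] = 0b10010001, P[4] = 0b01101101, P[5] = 0b10011011

Only C[5] changed, to 0b00101100. In CFB, a change in C_i flips the same bit in P_i and garbles P_{i+1}. Decrypting the received ciphertext:
P[1]: E(K, 0b10001000) = 0b10110101; 0b00011010 ⊕ 0b10110101 = 0b10101111.
P[2]: E(K, 0b00011010) = 0b00100001; 0b01011101 ⊕ 0b00100001 = 0b01111100.
P[3]: E(K, 0b01011101) = 0b00011011; 0b10001010 ⊕ 0b00011011 = 0b10010001.
P[4]: E(K, 0b10001010) = 0b10100101; 0b11001000 ⊕ 0b10100101 = 0b01101101.
P[5]: E(K, 0b11001000) = 0b10110111; 0b00101100 ⊕ 0b10110111 = 0b10011011.
Blocks that differ from the original plaintext: P[5].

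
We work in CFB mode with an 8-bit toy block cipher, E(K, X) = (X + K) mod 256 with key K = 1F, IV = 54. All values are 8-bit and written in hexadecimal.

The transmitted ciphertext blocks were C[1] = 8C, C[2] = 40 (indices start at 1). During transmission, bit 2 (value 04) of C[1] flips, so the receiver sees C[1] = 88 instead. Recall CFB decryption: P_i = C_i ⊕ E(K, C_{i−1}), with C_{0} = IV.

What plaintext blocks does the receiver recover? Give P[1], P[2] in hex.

P[1] = FB, P[2] = E7

Only C[1] changed, to 88. In CFB, a change in C_i flips the same bit in P_i and garbles P_{i+1}. Decrypting the received ciphertext:
P[1]: E(K, 54) = 73; 88 ⊕ 73 = FB.
P[2]: E(K, 88) = A7; 40 ⊕ A7 = E7.
Blocks that differ from the original plaintext: P[1], P[2].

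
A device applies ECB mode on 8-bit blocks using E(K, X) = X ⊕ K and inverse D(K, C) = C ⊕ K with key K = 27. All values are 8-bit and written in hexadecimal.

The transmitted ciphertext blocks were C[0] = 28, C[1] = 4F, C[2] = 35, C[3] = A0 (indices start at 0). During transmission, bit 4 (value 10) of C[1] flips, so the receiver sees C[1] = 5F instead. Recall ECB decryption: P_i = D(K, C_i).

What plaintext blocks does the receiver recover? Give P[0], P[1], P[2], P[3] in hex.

P[0] = 0F, P[1] = 78, P[2] = 12, P[3] = 87

Only C[1] changed, to 5F. In ECB, a change in C_i affects only P_i. Decrypting the received ciphertext:
P[0]: D(K, 28) = 0F.
P[1]: D(K, 5F) = 78.
P[2]: D(K, 35) = 12.
P[3]: D(K, A0) = 87.
Blocks that differ from the original plaintext: P[1].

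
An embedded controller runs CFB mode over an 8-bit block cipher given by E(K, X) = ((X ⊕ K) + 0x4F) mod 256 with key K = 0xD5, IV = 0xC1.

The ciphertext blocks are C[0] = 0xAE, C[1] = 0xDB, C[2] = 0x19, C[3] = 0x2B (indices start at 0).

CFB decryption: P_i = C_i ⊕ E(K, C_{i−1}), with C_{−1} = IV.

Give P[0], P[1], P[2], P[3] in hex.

P[0] = 0xCD, P[1] = 0x11, P[2] = 0x44, P[3] = 0x30

P[0]: E(K, 0xC1) = 0x63; 0xAE ⊕ 0x63 = 0xCD.
P[1]: E(K, 0xAE) = 0xCA; 0xDB ⊕ 0xCA = 0x11.
P[2]: E(K, 0xDB) = 0x5D; 0x19 ⊕ 0x5D = 0x44.
P[3]: E(K, 0x19) = 0x1B; 0x2B ⊕ 0x1B = 0x30.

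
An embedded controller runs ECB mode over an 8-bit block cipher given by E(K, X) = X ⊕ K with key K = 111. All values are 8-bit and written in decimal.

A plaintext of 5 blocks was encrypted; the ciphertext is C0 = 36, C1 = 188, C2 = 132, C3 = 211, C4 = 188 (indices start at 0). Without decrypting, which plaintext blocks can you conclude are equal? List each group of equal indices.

P1 = P4

ECB encrypts each block independently with the same key, so equal ciphertext blocks imply equal plaintext blocks.
C1 = C4 = 188, so P1 = P4.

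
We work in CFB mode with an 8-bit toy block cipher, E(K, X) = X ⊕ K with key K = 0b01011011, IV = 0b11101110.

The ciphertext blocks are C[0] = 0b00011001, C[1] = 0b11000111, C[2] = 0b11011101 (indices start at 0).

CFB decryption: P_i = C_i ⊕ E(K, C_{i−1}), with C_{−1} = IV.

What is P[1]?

P[1]: E(K, 0b00011001) = 0b01000010; 0b11000111 ⊕ 0b01000010 = 0b10000101.

P[1] = 0b10000101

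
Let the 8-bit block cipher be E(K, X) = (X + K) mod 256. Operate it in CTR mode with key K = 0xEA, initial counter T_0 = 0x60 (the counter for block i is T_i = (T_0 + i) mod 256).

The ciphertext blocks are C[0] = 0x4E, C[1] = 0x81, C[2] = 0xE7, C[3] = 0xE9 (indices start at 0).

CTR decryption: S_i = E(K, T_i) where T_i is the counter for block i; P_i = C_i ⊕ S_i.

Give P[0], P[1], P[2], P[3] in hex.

P[0] = 0x04, P[1] = 0xCA, P[2] = 0xAB, P[3] = 0xA4

P[0]: T = 0x60, S = E(K, T) = 0x4A; 0x4E ⊕ 0x4A = 0x04.
P[1]: T = 0x61, S = E(K, T) = 0x4B; 0x81 ⊕ 0x4B = 0xCA.
P[2]: T = 0x62, S = E(K, T) = 0x4C; 0xE7 ⊕ 0x4C = 0xAB.
P[3]: T = 0x63, S = E(K, T) = 0x4D; 0xE9 ⊕ 0x4D = 0xA4.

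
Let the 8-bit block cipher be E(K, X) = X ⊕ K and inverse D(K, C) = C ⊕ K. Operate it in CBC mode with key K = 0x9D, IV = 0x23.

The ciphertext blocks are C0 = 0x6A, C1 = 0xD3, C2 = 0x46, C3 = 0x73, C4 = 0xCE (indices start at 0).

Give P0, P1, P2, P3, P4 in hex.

P0 = 0xD4, P1 = 0x24, P2 = 0x08, P3 = 0xA8, P4 = 0x20

CBC decryption: P_i = D(K, C_i) ⊕ C_{i−1}, with C_{−1} = IV.
P0: D(K, 0x6A) = 0xF7; 0xF7 ⊕ 0x23 = 0xD4.
P1: D(K, 0xD3) = 0x4E; 0x4E ⊕ 0x6A = 0x24.
P2: D(K, 0x46) = 0xDB; 0xDB ⊕ 0xD3 = 0x08.
P3: D(K, 0x73) = 0xEE; 0xEE ⊕ 0x46 = 0xA8.
P4: D(K, 0xCE) = 0x53; 0x53 ⊕ 0x73 = 0x20.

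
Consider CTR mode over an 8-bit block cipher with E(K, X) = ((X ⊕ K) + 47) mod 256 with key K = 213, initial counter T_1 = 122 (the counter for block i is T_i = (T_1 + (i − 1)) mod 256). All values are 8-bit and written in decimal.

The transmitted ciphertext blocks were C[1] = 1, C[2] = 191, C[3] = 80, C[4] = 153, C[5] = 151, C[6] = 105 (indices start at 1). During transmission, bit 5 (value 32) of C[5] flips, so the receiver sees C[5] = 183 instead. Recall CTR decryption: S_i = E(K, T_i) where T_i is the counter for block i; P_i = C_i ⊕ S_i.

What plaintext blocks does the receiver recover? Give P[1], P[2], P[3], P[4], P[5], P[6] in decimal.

P[1] = 223, P[2] = 98, P[3] = 136, P[4] = 78, P[5] = 109, P[6] = 176

Only C[5] changed, to 183. In CTR, a change in C_i flips the same bit in P_i only; the keystream is unaffected. Decrypting the received ciphertext:
P[1]: T = 122, S = E(K, T) = 222; 1 ⊕ 222 = 223.
P[2]: T = 123, S = E(K, T) = 221; 191 ⊕ 221 = 98.
P[3]: T = 124, S = E(K, T) = 216; 80 ⊕ 216 = 136.
P[4]: T = 125, S = E(K, T) = 215; 153 ⊕ 215 = 78.
P[5]: T = 126, S = E(K, T) = 218; 183 ⊕ 218 = 109.
P[6]: T = 127, S = E(K, T) = 217; 105 ⊕ 217 = 176.
Blocks that differ from the original plaintext: P[5].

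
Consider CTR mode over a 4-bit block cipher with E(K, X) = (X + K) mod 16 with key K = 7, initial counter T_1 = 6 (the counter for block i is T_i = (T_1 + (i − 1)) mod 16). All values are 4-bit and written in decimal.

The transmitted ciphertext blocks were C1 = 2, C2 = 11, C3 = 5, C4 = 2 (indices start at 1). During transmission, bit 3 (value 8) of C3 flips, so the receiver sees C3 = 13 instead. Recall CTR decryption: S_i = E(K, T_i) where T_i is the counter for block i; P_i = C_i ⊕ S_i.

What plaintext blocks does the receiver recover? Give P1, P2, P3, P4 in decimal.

Only C3 changed, to 13. In CTR, a change in C_i flips the same bit in P_i only; the keystream is unaffected. Decrypting the received ciphertext:
P1: T = 6, S = E(K, T) = 13; 2 ⊕ 13 = 15.
P2: T = 7, S = E(K, T) = 14; 11 ⊕ 14 = 5.
P3: T = 8, S = E(K, T) = 15; 13 ⊕ 15 = 2.
P4: T = 9, S = E(K, T) = 0; 2 ⊕ 0 = 2.
Blocks that differ from the original plaintext: P3.

P1 = 15, P2 = 5, P3 = 2, P4 = 2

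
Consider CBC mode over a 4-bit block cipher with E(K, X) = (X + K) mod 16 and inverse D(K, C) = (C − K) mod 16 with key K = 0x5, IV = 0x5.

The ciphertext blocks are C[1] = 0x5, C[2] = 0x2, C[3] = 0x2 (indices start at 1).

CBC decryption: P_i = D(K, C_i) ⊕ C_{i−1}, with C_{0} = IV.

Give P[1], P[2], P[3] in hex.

P[1]: D(K, 0x5) = 0x0; 0x0 ⊕ 0x5 = 0x5.
P[2]: D(K, 0x2) = 0xD; 0xD ⊕ 0x5 = 0x8.
P[3]: D(K, 0x2) = 0xD; 0xD ⊕ 0x2 = 0xF.

P[1] = 0x5, P[2] = 0x8, P[3] = 0xF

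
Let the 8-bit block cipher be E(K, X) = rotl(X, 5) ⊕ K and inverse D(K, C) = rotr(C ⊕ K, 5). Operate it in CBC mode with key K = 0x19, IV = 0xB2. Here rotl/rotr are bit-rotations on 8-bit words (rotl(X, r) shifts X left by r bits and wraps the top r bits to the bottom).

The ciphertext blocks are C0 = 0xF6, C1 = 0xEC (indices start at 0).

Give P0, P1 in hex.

P0 = 0xCD, P1 = 0x59

CBC decryption: P_i = D(K, C_i) ⊕ C_{i−1}, with C_{−1} = IV.
P0: D(K, 0xF6) = 0x7F; 0x7F ⊕ 0xB2 = 0xCD.
P1: D(K, 0xEC) = 0xAF; 0xAF ⊕ 0xF6 = 0x59.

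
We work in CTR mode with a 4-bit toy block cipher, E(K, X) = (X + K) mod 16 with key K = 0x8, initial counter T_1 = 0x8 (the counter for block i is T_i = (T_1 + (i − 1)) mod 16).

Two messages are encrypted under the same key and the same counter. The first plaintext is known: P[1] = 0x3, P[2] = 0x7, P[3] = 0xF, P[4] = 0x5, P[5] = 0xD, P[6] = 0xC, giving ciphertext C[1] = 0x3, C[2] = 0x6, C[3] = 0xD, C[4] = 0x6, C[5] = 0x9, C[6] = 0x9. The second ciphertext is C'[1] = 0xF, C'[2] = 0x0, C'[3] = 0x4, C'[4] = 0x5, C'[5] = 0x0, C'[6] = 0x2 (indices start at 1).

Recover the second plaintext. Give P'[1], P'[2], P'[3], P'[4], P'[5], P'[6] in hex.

P'[1] = 0xF, P'[2] = 0x1, P'[3] = 0x6, P'[4] = 0x6, P'[5] = 0x4, P'[6] = 0x7

In CTR with a reused counter, both messages share the same keystream S_i, so C_i ⊕ C'_i = P_i ⊕ P'_i and thus P'_i = P_i ⊕ C_i ⊕ C'_i.
P'[1]: 0x3 ⊕ 0x3 ⊕ 0xF = 0xF.
P'[2]: 0x7 ⊕ 0x6 ⊕ 0x0 = 0x1.
P'[3]: 0xF ⊕ 0xD ⊕ 0x4 = 0x6.
P'[4]: 0x5 ⊕ 0x6 ⊕ 0x5 = 0x6.
P'[5]: 0xD ⊕ 0x9 ⊕ 0x0 = 0x4.
P'[6]: 0xC ⊕ 0x9 ⊕ 0x2 = 0x7.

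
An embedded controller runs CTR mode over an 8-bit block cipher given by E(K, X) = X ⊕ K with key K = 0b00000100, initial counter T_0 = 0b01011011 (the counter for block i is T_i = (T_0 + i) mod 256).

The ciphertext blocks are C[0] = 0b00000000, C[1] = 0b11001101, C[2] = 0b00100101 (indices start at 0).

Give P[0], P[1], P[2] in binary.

CTR decryption: S_i = E(K, T_i) where T_i is the counter for block i; P_i = C_i ⊕ S_i.
P[0]: T = 0b01011011, S = E(K, T) = 0b01011111; 0b00000000 ⊕ 0b01011111 = 0b01011111.
P[1]: T = 0b01011100, S = E(K, T) = 0b01011000; 0b11001101 ⊕ 0b01011000 = 0b10010101.
P[2]: T = 0b01011101, S = E(K, T) = 0b01011001; 0b00100101 ⊕ 0b01011001 = 0b01111100.

P[0] = 0b01011111, P[1] = 0b10010101, P[2] = 0b01111100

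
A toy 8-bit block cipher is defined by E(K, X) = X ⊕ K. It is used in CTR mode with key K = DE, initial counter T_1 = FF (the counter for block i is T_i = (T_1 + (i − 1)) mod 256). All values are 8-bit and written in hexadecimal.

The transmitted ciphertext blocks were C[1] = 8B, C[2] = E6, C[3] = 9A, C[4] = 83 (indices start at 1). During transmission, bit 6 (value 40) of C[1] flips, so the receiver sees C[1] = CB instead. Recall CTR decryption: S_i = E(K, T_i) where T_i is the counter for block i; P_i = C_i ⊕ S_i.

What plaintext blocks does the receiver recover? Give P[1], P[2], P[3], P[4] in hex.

P[1] = EA, P[2] = 38, P[3] = 45, P[4] = 5F

Only C[1] changed, to CB. In CTR, a change in C_i flips the same bit in P_i only; the keystream is unaffected. Decrypting the received ciphertext:
P[1]: T = FF, S = E(K, T) = 21; CB ⊕ 21 = EA.
P[2]: T = 00, S = E(K, T) = DE; E6 ⊕ DE = 38.
P[3]: T = 01, S = E(K, T) = DF; 9A ⊕ DF = 45.
P[4]: T = 02, S = E(K, T) = DC; 83 ⊕ DC = 5F.
Blocks that differ from the original plaintext: P[1].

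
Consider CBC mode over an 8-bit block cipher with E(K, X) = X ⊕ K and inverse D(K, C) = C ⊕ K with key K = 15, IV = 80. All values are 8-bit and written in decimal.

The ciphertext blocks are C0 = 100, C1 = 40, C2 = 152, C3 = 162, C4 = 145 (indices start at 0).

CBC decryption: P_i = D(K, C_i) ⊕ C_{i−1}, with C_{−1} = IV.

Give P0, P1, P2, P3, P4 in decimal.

P0 = 59, P1 = 67, P2 = 191, P3 = 53, P4 = 60

P0: D(K, 100) = 107; 107 ⊕ 80 = 59.
P1: D(K, 40) = 39; 39 ⊕ 100 = 67.
P2: D(K, 152) = 151; 151 ⊕ 40 = 191.
P3: D(K, 162) = 173; 173 ⊕ 152 = 53.
P4: D(K, 145) = 158; 158 ⊕ 162 = 60.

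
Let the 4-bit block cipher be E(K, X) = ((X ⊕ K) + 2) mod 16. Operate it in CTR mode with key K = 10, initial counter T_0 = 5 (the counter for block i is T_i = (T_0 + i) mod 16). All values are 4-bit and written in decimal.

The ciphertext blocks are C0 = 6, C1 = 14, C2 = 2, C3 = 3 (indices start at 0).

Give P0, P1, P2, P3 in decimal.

CTR decryption: S_i = E(K, T_i) where T_i is the counter for block i; P_i = C_i ⊕ S_i.
P0: T = 5, S = E(K, T) = 1; 6 ⊕ 1 = 7.
P1: T = 6, S = E(K, T) = 14; 14 ⊕ 14 = 0.
P2: T = 7, S = E(K, T) = 15; 2 ⊕ 15 = 13.
P3: T = 8, S = E(K, T) = 4; 3 ⊕ 4 = 7.

P0 = 7, P1 = 0, P2 = 13, P3 = 7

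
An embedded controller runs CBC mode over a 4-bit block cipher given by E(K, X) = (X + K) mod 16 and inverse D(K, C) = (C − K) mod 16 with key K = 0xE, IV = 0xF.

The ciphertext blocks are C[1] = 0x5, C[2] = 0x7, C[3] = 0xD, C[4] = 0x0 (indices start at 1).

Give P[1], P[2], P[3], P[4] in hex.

CBC decryption: P_i = D(K, C_i) ⊕ C_{i−1}, with C_{0} = IV.
P[1]: D(K, 0x5) = 0x7; 0x7 ⊕ 0xF = 0x8.
P[2]: D(K, 0x7) = 0x9; 0x9 ⊕ 0x5 = 0xC.
P[3]: D(K, 0xD) = 0xF; 0xF ⊕ 0x7 = 0x8.
P[4]: D(K, 0x0) = 0x2; 0x2 ⊕ 0xD = 0xF.

P[1] = 0x8, P[2] = 0xC, P[3] = 0x8, P[4] = 0xF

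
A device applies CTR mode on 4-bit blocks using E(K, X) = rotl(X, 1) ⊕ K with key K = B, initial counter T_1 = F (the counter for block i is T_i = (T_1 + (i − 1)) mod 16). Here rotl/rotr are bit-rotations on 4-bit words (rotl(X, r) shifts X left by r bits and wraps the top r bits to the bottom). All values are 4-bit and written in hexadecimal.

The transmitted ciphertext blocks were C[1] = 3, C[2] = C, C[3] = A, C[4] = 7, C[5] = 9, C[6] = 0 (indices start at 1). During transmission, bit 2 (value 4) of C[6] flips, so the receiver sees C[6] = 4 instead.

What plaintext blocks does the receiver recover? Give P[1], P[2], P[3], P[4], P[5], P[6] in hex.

CTR decryption: S_i = E(K, T_i) where T_i is the counter for block i; P_i = C_i ⊕ S_i.
Only C[6] changed, to 4. In CTR, a change in C_i flips the same bit in P_i only; the keystream is unaffected. Decrypting the received ciphertext:
P[1]: T = F, S = E(K, T) = 4; 3 ⊕ 4 = 7.
P[2]: T = 0, S = E(K, T) = B; C ⊕ B = 7.
P[3]: T = 1, S = E(K, T) = 9; A ⊕ 9 = 3.
P[4]: T = 2, S = E(K, T) = F; 7 ⊕ F = 8.
P[5]: T = 3, S = E(K, T) = D; 9 ⊕ D = 4.
P[6]: T = 4, S = E(K, T) = 3; 4 ⊕ 3 = 7.
Blocks that differ from the original plaintext: P[6].

P[1] = 7, P[2] = 7, P[3] = 3, P[4] = 8, P[5] = 4, P[6] = 7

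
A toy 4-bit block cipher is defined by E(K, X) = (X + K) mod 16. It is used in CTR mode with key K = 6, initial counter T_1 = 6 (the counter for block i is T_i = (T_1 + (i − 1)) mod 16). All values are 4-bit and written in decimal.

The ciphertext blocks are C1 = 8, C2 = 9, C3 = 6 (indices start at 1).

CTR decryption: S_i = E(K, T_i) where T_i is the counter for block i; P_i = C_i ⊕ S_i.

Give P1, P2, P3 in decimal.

P1: T = 6, S = E(K, T) = 12; 8 ⊕ 12 = 4.
P2: T = 7, S = E(K, T) = 13; 9 ⊕ 13 = 4.
P3: T = 8, S = E(K, T) = 14; 6 ⊕ 14 = 8.

P1 = 4, P2 = 4, P3 = 8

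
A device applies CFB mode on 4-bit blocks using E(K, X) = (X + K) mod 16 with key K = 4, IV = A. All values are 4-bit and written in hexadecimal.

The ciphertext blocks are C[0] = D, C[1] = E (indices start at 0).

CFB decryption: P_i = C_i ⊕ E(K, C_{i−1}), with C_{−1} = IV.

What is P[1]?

P[1]: E(K, D) = 1; E ⊕ 1 = F.

P[1] = F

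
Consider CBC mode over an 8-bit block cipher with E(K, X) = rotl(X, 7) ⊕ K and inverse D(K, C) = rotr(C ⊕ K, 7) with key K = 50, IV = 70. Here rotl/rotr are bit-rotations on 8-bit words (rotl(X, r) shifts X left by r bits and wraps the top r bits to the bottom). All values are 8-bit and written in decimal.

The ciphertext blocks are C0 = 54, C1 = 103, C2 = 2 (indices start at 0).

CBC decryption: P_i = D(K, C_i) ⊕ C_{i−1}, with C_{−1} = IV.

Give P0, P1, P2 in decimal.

P0 = 78, P1 = 156, P2 = 7

P0: D(K, 54) = 8; 8 ⊕ 70 = 78.
P1: D(K, 103) = 170; 170 ⊕ 54 = 156.
P2: D(K, 2) = 96; 96 ⊕ 103 = 7.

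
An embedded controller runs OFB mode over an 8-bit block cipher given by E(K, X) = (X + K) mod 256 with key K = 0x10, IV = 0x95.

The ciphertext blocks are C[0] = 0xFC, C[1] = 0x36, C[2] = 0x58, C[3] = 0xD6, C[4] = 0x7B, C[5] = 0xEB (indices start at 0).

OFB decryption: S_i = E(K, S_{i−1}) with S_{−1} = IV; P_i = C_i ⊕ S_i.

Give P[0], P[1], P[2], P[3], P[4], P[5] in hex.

P[0] = 0x59, P[1] = 0x83, P[2] = 0x9D, P[3] = 0x03, P[4] = 0x9E, P[5] = 0x1E

P[0]: S = E(K, 0x95) = 0xA5; 0xFC ⊕ 0xA5 = 0x59.
P[1]: S = E(K, 0xA5) = 0xB5; 0x36 ⊕ 0xB5 = 0x83.
P[2]: S = E(K, 0xB5) = 0xC5; 0x58 ⊕ 0xC5 = 0x9D.
P[3]: S = E(K, 0xC5) = 0xD5; 0xD6 ⊕ 0xD5 = 0x03.
P[4]: S = E(K, 0xD5) = 0xE5; 0x7B ⊕ 0xE5 = 0x9E.
P[5]: S = E(K, 0xE5) = 0xF5; 0xEB ⊕ 0xF5 = 0x1E.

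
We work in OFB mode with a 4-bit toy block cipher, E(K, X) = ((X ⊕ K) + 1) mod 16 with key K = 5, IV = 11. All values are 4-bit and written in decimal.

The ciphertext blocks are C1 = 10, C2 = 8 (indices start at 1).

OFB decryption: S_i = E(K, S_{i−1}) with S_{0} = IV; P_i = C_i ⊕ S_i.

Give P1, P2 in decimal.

P1 = 5, P2 = 3

P1: S = E(K, 11) = 15; 10 ⊕ 15 = 5.
P2: S = E(K, 15) = 11; 8 ⊕ 11 = 3.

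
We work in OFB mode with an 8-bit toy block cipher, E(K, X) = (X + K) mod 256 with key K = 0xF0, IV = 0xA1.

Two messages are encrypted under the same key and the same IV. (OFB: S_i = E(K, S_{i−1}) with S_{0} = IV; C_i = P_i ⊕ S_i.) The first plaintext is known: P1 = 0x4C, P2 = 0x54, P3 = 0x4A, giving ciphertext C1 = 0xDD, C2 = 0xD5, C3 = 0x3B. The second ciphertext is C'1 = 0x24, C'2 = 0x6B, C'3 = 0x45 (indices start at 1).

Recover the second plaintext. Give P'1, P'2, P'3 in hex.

P'1 = 0xB5, P'2 = 0xEA, P'3 = 0x34

In OFB with a reused IV, both messages share the same keystream S_i, so C_i ⊕ C'_i = P_i ⊕ P'_i and thus P'_i = P_i ⊕ C_i ⊕ C'_i.
P'1: 0x4C ⊕ 0xDD ⊕ 0x24 = 0xB5.
P'2: 0x54 ⊕ 0xD5 ⊕ 0x6B = 0xEA.
P'3: 0x4A ⊕ 0x3B ⊕ 0x45 = 0x34.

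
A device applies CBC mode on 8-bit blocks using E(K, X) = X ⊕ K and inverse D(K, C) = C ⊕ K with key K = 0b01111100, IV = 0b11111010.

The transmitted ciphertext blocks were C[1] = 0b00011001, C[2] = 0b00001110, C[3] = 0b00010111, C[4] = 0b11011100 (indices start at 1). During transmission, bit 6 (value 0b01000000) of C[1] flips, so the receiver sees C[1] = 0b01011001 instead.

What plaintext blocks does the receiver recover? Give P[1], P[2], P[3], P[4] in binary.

P[1] = 0b11011111, P[2] = 0b00101011, P[3] = 0b01100101, P[4] = 0b10110111

CBC decryption: P_i = D(K, C_i) ⊕ C_{i−1}, with C_{0} = IV.
Only C[1] changed, to 0b01011001. In CBC, a change in C_i garbles P_i and flips the same bit in P_{i+1}. Decrypting the received ciphertext:
P[1]: D(K, 0b01011001) = 0b00100101; 0b00100101 ⊕ 0b11111010 = 0b11011111.
P[2]: D(K, 0b00001110) = 0b01110010; 0b01110010 ⊕ 0b01011001 = 0b00101011.
P[3]: D(K, 0b00010111) = 0b01101011; 0b01101011 ⊕ 0b00001110 = 0b01100101.
P[4]: D(K, 0b11011100) = 0b10100000; 0b10100000 ⊕ 0b00010111 = 0b10110111.
Blocks that differ from the original plaintext: P[1], P[2].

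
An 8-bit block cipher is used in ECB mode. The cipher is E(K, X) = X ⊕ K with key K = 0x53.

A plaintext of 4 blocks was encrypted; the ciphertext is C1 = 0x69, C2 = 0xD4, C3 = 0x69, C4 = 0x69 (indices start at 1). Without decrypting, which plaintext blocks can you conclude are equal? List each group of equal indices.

P1 = P3 = P4

ECB encrypts each block independently with the same key, so equal ciphertext blocks imply equal plaintext blocks.
C1 = C3 = C4 = 0x69, so P1 = P3 = P4.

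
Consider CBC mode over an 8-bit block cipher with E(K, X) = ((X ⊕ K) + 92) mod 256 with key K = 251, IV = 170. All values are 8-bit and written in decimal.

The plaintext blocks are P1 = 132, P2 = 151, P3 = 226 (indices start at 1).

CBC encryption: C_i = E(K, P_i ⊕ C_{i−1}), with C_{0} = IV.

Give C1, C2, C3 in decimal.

C1 = 49, C2 = 185, C3 = 252

C1: P1 ⊕ 170 = 46; E(K, 46) = 49.
C2: P2 ⊕ 49 = 166; E(K, 166) = 185.
C3: P3 ⊕ 185 = 91; E(K, 91) = 252.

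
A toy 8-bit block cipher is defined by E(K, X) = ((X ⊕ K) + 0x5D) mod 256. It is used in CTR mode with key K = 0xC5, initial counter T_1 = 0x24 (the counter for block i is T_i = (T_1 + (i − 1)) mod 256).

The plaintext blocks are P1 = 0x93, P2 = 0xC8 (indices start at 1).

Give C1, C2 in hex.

C1 = 0xAD, C2 = 0xF5

CTR encryption: S_i = E(K, T_i) where T_i is the counter for block i; C_i = P_i ⊕ S_i.
C1: T = 0x24, S = E(K, T) = 0x3E; 0x93 ⊕ 0x3E = 0xAD.
C2: T = 0x25, S = E(K, T) = 0x3D; 0xC8 ⊕ 0x3D = 0xF5.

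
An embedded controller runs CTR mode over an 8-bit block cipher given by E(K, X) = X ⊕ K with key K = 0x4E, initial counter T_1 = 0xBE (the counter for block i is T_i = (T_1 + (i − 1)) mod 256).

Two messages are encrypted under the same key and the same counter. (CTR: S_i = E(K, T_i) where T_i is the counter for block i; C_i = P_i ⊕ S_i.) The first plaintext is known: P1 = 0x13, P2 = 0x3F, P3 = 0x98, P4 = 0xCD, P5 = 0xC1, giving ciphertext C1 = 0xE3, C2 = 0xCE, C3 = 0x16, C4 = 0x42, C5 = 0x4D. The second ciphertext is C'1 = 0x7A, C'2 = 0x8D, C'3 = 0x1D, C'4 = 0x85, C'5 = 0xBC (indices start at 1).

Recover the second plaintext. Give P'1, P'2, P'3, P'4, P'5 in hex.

In CTR with a reused counter, both messages share the same keystream S_i, so C_i ⊕ C'_i = P_i ⊕ P'_i and thus P'_i = P_i ⊕ C_i ⊕ C'_i.
P'1: 0x13 ⊕ 0xE3 ⊕ 0x7A = 0x8A.
P'2: 0x3F ⊕ 0xCE ⊕ 0x8D = 0x7C.
P'3: 0x98 ⊕ 0x16 ⊕ 0x1D = 0x93.
P'4: 0xCD ⊕ 0x42 ⊕ 0x85 = 0x0A.
P'5: 0xC1 ⊕ 0x4D ⊕ 0xBC = 0x30.

P'1 = 0x8A, P'2 = 0x7C, P'3 = 0x93, P'4 = 0x0A, P'5 = 0x30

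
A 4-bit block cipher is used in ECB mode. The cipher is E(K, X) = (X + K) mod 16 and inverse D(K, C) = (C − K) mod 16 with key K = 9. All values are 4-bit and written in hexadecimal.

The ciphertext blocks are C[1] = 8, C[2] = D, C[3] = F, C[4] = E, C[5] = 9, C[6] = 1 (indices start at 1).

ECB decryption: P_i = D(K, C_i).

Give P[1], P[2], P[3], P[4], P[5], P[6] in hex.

P[1]: D(K, 8) = F.
P[2]: D(K, D) = 4.
P[3]: D(K, F) = 6.
P[4]: D(K, E) = 5.
P[5]: D(K, 9) = 0.
P[6]: D(K, 1) = 8.

P[1] = F, P[2] = 4, P[3] = 6, P[4] = 5, P[5] = 0, P[6] = 8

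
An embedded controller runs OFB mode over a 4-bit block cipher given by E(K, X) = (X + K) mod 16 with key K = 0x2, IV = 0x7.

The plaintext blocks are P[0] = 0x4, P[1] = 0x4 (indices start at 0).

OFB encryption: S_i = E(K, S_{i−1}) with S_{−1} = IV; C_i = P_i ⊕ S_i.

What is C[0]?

C[0] = 0xD

C[0]: S = E(K, 0x7) = 0x9; 0x4 ⊕ 0x9 = 0xD.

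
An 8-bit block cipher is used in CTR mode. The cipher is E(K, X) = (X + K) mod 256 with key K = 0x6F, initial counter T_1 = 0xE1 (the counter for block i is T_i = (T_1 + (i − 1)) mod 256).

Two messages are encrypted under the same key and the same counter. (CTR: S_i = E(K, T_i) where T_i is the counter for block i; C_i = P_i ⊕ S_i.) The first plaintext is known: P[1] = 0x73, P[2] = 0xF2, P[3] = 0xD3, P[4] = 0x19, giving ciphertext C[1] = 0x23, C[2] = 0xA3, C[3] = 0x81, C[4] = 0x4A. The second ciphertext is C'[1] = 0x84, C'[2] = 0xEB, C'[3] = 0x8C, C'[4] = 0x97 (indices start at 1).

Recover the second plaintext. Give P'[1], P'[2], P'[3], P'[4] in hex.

P'[1] = 0xD4, P'[2] = 0xBA, P'[3] = 0xDE, P'[4] = 0xC4

In CTR with a reused counter, both messages share the same keystream S_i, so C_i ⊕ C'_i = P_i ⊕ P'_i and thus P'_i = P_i ⊕ C_i ⊕ C'_i.
P'[1]: 0x73 ⊕ 0x23 ⊕ 0x84 = 0xD4.
P'[2]: 0xF2 ⊕ 0xA3 ⊕ 0xEB = 0xBA.
P'[3]: 0xD3 ⊕ 0x81 ⊕ 0x8C = 0xDE.
P'[4]: 0x19 ⊕ 0x4A ⊕ 0x97 = 0xC4.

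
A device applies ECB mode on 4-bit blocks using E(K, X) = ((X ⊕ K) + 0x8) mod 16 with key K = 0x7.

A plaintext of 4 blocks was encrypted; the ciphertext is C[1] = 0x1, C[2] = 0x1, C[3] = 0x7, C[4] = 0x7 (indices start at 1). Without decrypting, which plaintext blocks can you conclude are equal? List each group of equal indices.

P[1] = P[2]; P[3] = P[4]

ECB encrypts each block independently with the same key, so equal ciphertext blocks imply equal plaintext blocks.
C[1] = C[2] = 0x1, so P[1] = P[2].
C[3] = C[4] = 0x7, so P[3] = P[4].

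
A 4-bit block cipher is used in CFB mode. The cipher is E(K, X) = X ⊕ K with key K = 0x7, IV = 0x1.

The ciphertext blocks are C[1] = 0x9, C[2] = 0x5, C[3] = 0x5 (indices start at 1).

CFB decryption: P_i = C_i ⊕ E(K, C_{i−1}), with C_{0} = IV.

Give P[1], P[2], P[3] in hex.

P[1]: E(K, 0x1) = 0x6; 0x9 ⊕ 0x6 = 0xF.
P[2]: E(K, 0x9) = 0xE; 0x5 ⊕ 0xE = 0xB.
P[3]: E(K, 0x5) = 0x2; 0x5 ⊕ 0x2 = 0x7.

P[1] = 0xF, P[2] = 0xB, P[3] = 0x7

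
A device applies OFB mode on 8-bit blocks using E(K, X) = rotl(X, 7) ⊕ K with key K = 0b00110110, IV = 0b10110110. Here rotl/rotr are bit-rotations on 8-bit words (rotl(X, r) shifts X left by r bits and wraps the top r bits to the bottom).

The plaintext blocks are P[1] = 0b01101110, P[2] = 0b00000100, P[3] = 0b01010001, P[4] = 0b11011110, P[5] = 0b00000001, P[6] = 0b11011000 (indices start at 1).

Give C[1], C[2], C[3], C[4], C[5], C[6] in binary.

OFB encryption: S_i = E(K, S_{i−1}) with S_{0} = IV; C_i = P_i ⊕ S_i.
C[1]: S = E(K, 0b10110110) = 0b01101101; 0b01101110 ⊕ 0b01101101 = 0b00000011.
C[2]: S = E(K, 0b01101101) = 0b10000000; 0b00000100 ⊕ 0b10000000 = 0b10000100.
C[3]: S = E(K, 0b10000000) = 0b01110110; 0b01010001 ⊕ 0b01110110 = 0b00100111.
C[4]: S = E(K, 0b01110110) = 0b00001101; 0b11011110 ⊕ 0b00001101 = 0b11010011.
C[5]: S = E(K, 0b00001101) = 0b10110000; 0b00000001 ⊕ 0b10110000 = 0b10110001.
C[6]: S = E(K, 0b10110000) = 0b01101110; 0b11011000 ⊕ 0b01101110 = 0b10110110.

C[1] = 0b00000011, C[2] = 0b10000100, C[3] = 0b00100111, C[4] = 0b11010011, C[5] = 0b10110001, C[6] = 0b10110110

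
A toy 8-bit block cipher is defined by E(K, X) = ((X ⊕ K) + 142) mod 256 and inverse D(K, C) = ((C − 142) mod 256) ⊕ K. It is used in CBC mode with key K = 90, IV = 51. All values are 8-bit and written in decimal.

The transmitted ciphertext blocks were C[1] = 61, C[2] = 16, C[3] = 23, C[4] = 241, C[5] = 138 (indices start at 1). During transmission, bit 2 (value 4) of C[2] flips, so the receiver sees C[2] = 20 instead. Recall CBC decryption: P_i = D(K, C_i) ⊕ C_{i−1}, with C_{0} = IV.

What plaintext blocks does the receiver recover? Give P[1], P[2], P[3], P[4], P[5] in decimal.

Only C[2] changed, to 20. In CBC, a change in C_i garbles P_i and flips the same bit in P_{i+1}. Decrypting the received ciphertext:
P[1]: D(K, 61) = 245; 245 ⊕ 51 = 198.
P[2]: D(K, 20) = 220; 220 ⊕ 61 = 225.
P[3]: D(K, 23) = 211; 211 ⊕ 20 = 199.
P[4]: D(K, 241) = 57; 57 ⊕ 23 = 46.
P[5]: D(K, 138) = 166; 166 ⊕ 241 = 87.
Blocks that differ from the original plaintext: P[2], P[3].

P[1] = 198, P[2] = 225, P[3] = 199, P[4] = 46, P[5] = 87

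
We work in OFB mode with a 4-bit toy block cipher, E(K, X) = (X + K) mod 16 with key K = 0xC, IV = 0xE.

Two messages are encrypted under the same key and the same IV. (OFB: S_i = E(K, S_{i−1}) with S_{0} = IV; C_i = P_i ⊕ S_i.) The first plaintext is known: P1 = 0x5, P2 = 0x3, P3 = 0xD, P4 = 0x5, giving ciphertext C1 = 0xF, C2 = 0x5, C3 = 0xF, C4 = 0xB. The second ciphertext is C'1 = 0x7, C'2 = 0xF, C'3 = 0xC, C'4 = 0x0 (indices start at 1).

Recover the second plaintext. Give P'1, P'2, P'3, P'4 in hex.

In OFB with a reused IV, both messages share the same keystream S_i, so C_i ⊕ C'_i = P_i ⊕ P'_i and thus P'_i = P_i ⊕ C_i ⊕ C'_i.
P'1: 0x5 ⊕ 0xF ⊕ 0x7 = 0xD.
P'2: 0x3 ⊕ 0x5 ⊕ 0xF = 0x9.
P'3: 0xD ⊕ 0xF ⊕ 0xC = 0xE.
P'4: 0x5 ⊕ 0xB ⊕ 0x0 = 0xE.

P'1 = 0xD, P'2 = 0x9, P'3 = 0xE, P'4 = 0xE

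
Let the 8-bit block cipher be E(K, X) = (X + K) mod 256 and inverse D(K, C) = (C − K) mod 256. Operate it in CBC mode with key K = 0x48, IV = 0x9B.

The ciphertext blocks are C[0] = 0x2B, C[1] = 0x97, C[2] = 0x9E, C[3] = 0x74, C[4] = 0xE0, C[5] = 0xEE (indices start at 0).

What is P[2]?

CBC decryption: P_i = D(K, C_i) ⊕ C_{i−1}, with C_{−1} = IV.
P[2]: D(K, 0x9E) = 0x56; 0x56 ⊕ 0x97 = 0xC1.

P[2] = 0xC1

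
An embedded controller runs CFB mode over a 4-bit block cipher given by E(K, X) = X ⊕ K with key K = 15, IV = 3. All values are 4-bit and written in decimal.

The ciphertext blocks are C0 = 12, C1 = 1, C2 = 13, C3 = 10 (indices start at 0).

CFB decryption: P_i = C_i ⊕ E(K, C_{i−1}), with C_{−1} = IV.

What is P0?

P0 = 0

P0: E(K, 3) = 12; 12 ⊕ 12 = 0.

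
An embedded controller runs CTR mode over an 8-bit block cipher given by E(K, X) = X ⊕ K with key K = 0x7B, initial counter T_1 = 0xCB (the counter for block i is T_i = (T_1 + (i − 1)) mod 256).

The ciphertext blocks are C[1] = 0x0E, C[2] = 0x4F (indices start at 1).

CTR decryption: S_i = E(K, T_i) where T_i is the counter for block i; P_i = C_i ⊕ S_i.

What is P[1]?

P[1]: T = 0xCB, S = E(K, T) = 0xB0; 0x0E ⊕ 0xB0 = 0xBE.

P[1] = 0xBE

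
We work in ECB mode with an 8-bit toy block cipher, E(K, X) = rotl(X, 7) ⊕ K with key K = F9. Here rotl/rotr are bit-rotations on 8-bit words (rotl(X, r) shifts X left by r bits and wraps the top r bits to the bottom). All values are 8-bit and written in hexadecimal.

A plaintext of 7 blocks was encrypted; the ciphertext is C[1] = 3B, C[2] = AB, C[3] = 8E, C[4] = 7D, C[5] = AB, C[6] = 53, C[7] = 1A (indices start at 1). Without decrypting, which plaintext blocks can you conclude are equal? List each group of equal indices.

P[2] = P[5]

ECB encrypts each block independently with the same key, so equal ciphertext blocks imply equal plaintext blocks.
C[2] = C[5] = AB, so P[2] = P[5].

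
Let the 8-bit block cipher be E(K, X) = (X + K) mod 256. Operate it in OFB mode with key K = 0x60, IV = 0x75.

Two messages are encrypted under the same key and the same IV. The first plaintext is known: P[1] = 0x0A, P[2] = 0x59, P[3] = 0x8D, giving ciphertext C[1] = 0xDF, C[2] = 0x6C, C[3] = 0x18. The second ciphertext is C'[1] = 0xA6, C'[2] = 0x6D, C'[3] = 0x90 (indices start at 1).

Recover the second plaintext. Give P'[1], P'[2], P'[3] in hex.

P'[1] = 0x73, P'[2] = 0x58, P'[3] = 0x05

In OFB with a reused IV, both messages share the same keystream S_i, so C_i ⊕ C'_i = P_i ⊕ P'_i and thus P'_i = P_i ⊕ C_i ⊕ C'_i.
P'[1]: 0x0A ⊕ 0xDF ⊕ 0xA6 = 0x73.
P'[2]: 0x59 ⊕ 0x6C ⊕ 0x6D = 0x58.
P'[3]: 0x8D ⊕ 0x18 ⊕ 0x90 = 0x05.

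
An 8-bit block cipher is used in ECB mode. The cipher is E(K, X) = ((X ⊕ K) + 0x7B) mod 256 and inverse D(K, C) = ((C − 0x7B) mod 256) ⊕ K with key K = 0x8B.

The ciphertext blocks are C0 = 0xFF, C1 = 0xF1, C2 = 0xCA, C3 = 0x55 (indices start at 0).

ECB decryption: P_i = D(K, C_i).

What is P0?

P0 = 0x0F

P0: D(K, 0xFF) = 0x0F.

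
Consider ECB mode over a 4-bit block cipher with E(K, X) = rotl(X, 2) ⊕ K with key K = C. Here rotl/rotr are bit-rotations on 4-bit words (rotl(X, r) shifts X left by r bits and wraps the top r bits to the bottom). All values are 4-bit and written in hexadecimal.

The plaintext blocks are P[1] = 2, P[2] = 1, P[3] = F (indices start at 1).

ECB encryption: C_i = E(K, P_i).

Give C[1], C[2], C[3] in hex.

C[1] = 4, C[2] = 8, C[3] = 3

C[1]: E(K, 2) = 4.
C[2]: E(K, 1) = 8.
C[3]: E(K, F) = 3.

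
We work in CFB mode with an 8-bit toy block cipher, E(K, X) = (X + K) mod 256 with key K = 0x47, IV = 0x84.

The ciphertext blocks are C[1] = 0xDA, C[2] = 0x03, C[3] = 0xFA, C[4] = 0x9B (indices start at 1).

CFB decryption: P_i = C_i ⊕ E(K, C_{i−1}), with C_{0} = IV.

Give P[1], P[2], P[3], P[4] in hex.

P[1]: E(K, 0x84) = 0xCB; 0xDA ⊕ 0xCB = 0x11.
P[2]: E(K, 0xDA) = 0x21; 0x03 ⊕ 0x21 = 0x22.
P[3]: E(K, 0x03) = 0x4A; 0xFA ⊕ 0x4A = 0xB0.
P[4]: E(K, 0xFA) = 0x41; 0x9B ⊕ 0x41 = 0xDA.

P[1] = 0x11, P[2] = 0x22, P[3] = 0xB0, P[4] = 0xDA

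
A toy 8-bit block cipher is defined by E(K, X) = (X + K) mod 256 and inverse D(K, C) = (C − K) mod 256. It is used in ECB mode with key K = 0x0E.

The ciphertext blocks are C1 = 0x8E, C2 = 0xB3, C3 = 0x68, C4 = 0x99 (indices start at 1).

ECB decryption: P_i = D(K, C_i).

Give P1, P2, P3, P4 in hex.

P1 = 0x80, P2 = 0xA5, P3 = 0x5A, P4 = 0x8B

P1: D(K, 0x8E) = 0x80.
P2: D(K, 0xB3) = 0xA5.
P3: D(K, 0x68) = 0x5A.
P4: D(K, 0x99) = 0x8B.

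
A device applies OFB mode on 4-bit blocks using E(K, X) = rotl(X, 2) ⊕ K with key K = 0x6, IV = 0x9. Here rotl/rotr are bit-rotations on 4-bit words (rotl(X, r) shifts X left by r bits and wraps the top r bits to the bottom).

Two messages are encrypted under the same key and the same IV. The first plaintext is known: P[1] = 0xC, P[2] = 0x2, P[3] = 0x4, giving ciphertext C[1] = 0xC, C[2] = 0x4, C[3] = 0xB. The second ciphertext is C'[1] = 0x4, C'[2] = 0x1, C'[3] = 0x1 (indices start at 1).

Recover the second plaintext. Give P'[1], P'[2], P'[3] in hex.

P'[1] = 0x4, P'[2] = 0x7, P'[3] = 0xE

In OFB with a reused IV, both messages share the same keystream S_i, so C_i ⊕ C'_i = P_i ⊕ P'_i and thus P'_i = P_i ⊕ C_i ⊕ C'_i.
P'[1]: 0xC ⊕ 0xC ⊕ 0x4 = 0x4.
P'[2]: 0x2 ⊕ 0x4 ⊕ 0x1 = 0x7.
P'[3]: 0x4 ⊕ 0xB ⊕ 0x1 = 0xE.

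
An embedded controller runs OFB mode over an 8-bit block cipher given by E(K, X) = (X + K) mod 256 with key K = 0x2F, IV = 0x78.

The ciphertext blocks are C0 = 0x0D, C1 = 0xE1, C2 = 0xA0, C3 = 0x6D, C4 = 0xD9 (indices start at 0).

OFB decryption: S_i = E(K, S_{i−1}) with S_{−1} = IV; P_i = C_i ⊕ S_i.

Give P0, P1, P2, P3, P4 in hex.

P0 = 0xAA, P1 = 0x37, P2 = 0xA5, P3 = 0x59, P4 = 0xBA

P0: S = E(K, 0x78) = 0xA7; 0x0D ⊕ 0xA7 = 0xAA.
P1: S = E(K, 0xA7) = 0xD6; 0xE1 ⊕ 0xD6 = 0x37.
P2: S = E(K, 0xD6) = 0x05; 0xA0 ⊕ 0x05 = 0xA5.
P3: S = E(K, 0x05) = 0x34; 0x6D ⊕ 0x34 = 0x59.
P4: S = E(K, 0x34) = 0x63; 0xD9 ⊕ 0x63 = 0xBA.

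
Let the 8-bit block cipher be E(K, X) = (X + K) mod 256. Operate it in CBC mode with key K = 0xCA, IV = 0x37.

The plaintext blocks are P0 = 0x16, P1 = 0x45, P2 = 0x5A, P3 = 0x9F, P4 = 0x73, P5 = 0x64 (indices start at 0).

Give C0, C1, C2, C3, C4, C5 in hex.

C0 = 0xEB, C1 = 0x78, C2 = 0xEC, C3 = 0x3D, C4 = 0x18, C5 = 0x46

CBC encryption: C_i = E(K, P_i ⊕ C_{i−1}), with C_{−1} = IV.
C0: P0 ⊕ 0x37 = 0x21; E(K, 0x21) = 0xEB.
C1: P1 ⊕ 0xEB = 0xAE; E(K, 0xAE) = 0x78.
C2: P2 ⊕ 0x78 = 0x22; E(K, 0x22) = 0xEC.
C3: P3 ⊕ 0xEC = 0x73; E(K, 0x73) = 0x3D.
C4: P4 ⊕ 0x3D = 0x4E; E(K, 0x4E) = 0x18.
C5: P5 ⊕ 0x18 = 0x7C; E(K, 0x7C) = 0x46.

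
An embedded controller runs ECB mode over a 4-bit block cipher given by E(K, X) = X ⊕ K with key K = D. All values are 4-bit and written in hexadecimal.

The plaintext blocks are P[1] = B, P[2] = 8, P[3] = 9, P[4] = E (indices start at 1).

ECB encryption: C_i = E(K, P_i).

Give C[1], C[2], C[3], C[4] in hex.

C[1]: E(K, B) = 6.
C[2]: E(K, 8) = 5.
C[3]: E(K, 9) = 4.
C[4]: E(K, E) = 3.

C[1] = 6, C[2] = 5, C[3] = 4, C[4] = 3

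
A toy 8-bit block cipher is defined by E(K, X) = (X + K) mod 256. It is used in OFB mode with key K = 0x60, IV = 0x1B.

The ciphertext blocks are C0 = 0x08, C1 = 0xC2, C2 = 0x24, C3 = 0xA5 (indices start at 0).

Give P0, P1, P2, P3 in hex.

OFB decryption: S_i = E(K, S_{i−1}) with S_{−1} = IV; P_i = C_i ⊕ S_i.
P0: S = E(K, 0x1B) = 0x7B; 0x08 ⊕ 0x7B = 0x73.
P1: S = E(K, 0x7B) = 0xDB; 0xC2 ⊕ 0xDB = 0x19.
P2: S = E(K, 0xDB) = 0x3B; 0x24 ⊕ 0x3B = 0x1F.
P3: S = E(K, 0x3B) = 0x9B; 0xA5 ⊕ 0x9B = 0x3E.

P0 = 0x73, P1 = 0x19, P2 = 0x1F, P3 = 0x3E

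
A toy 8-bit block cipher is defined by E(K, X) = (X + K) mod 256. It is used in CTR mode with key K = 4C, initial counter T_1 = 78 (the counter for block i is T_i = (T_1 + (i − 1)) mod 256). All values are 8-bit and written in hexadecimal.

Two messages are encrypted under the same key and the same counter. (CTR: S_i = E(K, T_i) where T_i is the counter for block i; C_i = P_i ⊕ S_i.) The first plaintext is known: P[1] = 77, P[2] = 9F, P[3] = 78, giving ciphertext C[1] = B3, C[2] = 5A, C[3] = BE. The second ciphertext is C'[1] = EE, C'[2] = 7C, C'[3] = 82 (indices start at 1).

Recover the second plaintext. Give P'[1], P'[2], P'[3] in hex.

P'[1] = 2A, P'[2] = B9, P'[3] = 44

In CTR with a reused counter, both messages share the same keystream S_i, so C_i ⊕ C'_i = P_i ⊕ P'_i and thus P'_i = P_i ⊕ C_i ⊕ C'_i.
P'[1]: 77 ⊕ B3 ⊕ EE = 2A.
P'[2]: 9F ⊕ 5A ⊕ 7C = B9.
P'[3]: 78 ⊕ BE ⊕ 82 = 44.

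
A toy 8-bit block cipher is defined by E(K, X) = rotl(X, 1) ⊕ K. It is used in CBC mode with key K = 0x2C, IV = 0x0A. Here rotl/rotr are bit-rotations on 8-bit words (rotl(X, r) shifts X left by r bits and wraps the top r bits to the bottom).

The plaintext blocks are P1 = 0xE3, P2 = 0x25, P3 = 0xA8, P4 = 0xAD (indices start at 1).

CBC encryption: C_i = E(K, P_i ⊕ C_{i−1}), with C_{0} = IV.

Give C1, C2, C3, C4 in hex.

C1 = 0xFF, C2 = 0x99, C3 = 0x4E, C4 = 0xEB

C1: P1 ⊕ 0x0A = 0xE9; E(K, 0xE9) = 0xFF.
C2: P2 ⊕ 0xFF = 0xDA; E(K, 0xDA) = 0x99.
C3: P3 ⊕ 0x99 = 0x31; E(K, 0x31) = 0x4E.
C4: P4 ⊕ 0x4E = 0xE3; E(K, 0xE3) = 0xEB.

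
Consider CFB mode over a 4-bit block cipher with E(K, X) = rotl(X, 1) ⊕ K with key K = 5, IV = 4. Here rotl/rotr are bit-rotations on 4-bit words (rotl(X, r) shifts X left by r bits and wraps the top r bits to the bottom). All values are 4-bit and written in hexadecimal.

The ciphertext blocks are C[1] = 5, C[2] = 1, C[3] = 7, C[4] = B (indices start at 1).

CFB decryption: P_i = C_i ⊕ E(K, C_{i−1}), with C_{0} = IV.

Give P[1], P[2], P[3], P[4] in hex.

P[1] = 8, P[2] = E, P[3] = 0, P[4] = 0

P[1]: E(K, 4) = D; 5 ⊕ D = 8.
P[2]: E(K, 5) = F; 1 ⊕ F = E.
P[3]: E(K, 1) = 7; 7 ⊕ 7 = 0.
P[4]: E(K, 7) = B; B ⊕ B = 0.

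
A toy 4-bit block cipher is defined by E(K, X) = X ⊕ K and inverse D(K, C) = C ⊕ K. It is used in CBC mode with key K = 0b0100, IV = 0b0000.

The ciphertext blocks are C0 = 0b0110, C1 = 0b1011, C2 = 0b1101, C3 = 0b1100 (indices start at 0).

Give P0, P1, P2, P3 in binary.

P0 = 0b0010, P1 = 0b1001, P2 = 0b0010, P3 = 0b0101

CBC decryption: P_i = D(K, C_i) ⊕ C_{i−1}, with C_{−1} = IV.
P0: D(K, 0b0110) = 0b0010; 0b0010 ⊕ 0b0000 = 0b0010.
P1: D(K, 0b1011) = 0b1111; 0b1111 ⊕ 0b0110 = 0b1001.
P2: D(K, 0b1101) = 0b1001; 0b1001 ⊕ 0b1011 = 0b0010.
P3: D(K, 0b1100) = 0b1000; 0b1000 ⊕ 0b1101 = 0b0101.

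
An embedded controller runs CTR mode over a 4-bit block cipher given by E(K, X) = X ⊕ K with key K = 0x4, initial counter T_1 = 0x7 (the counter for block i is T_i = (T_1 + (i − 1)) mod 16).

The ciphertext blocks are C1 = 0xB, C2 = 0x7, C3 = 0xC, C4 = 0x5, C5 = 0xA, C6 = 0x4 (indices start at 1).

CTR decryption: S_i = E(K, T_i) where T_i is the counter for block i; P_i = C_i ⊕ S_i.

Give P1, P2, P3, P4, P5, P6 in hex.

P1: T = 0x7, S = E(K, T) = 0x3; 0xB ⊕ 0x3 = 0x8.
P2: T = 0x8, S = E(K, T) = 0xC; 0x7 ⊕ 0xC = 0xB.
P3: T = 0x9, S = E(K, T) = 0xD; 0xC ⊕ 0xD = 0x1.
P4: T = 0xA, S = E(K, T) = 0xE; 0x5 ⊕ 0xE = 0xB.
P5: T = 0xB, S = E(K, T) = 0xF; 0xA ⊕ 0xF = 0x5.
P6: T = 0xC, S = E(K, T) = 0x8; 0x4 ⊕ 0x8 = 0xC.

P1 = 0x8, P2 = 0xB, P3 = 0x1, P4 = 0xB, P5 = 0x5, P6 = 0xC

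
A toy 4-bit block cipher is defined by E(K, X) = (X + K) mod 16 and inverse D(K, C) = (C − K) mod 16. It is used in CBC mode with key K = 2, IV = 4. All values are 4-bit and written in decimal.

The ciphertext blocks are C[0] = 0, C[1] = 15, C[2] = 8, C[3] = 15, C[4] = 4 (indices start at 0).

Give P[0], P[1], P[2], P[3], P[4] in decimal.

P[0] = 10, P[1] = 13, P[2] = 9, P[3] = 5, P[4] = 13

CBC decryption: P_i = D(K, C_i) ⊕ C_{i−1}, with C_{−1} = IV.
P[0]: D(K, 0) = 14; 14 ⊕ 4 = 10.
P[1]: D(K, 15) = 13; 13 ⊕ 0 = 13.
P[2]: D(K, 8) = 6; 6 ⊕ 15 = 9.
P[3]: D(K, 15) = 13; 13 ⊕ 8 = 5.
P[4]: D(K, 4) = 2; 2 ⊕ 15 = 13.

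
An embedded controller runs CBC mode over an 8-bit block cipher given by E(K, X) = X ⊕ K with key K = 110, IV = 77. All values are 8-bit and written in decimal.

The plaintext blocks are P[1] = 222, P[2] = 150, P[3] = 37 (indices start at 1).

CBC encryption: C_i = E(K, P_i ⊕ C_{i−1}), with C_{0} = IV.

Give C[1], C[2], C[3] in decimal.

C[1]: P[1] ⊕ 77 = 147; E(K, 147) = 253.
C[2]: P[2] ⊕ 253 = 107; E(K, 107) = 5.
C[3]: P[3] ⊕ 5 = 32; E(K, 32) = 78.

C[1] = 253, C[2] = 5, C[3] = 78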